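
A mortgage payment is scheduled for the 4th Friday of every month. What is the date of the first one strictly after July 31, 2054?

July 2054 starts on a Wednesday; its first Friday is the 3rd, so the 4th Friday is the 24th — July 24, 2054.
That is not after July 31, 2054, so look at August 2054.
August 2054 starts on a Saturday; its first Friday is the 7th, so the 4th Friday is the 28th — August 28, 2054.

August 28, 2054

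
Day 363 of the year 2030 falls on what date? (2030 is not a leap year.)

January has 31 days (363 − 31 = 332 remain).
February has 28 days (332 − 28 = 304 remain).
March has 31 days (304 − 31 = 273 remain).
April has 30 days (273 − 30 = 243 remain).
May has 31 days (243 − 31 = 212 remain).
June has 30 days (212 − 30 = 182 remain).
July has 31 days (182 − 31 = 151 remain).
August has 31 days (151 − 31 = 120 remain).
September has 30 days (120 − 30 = 90 remain).
October has 31 days (90 − 31 = 59 remain).
November has 30 days (59 − 30 = 29 remain).
29 into December → December 29.

December 29, 2030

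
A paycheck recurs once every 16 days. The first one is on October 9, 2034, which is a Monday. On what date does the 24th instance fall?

The 24th occurrence is 23 intervals after the first: 23 × 16 = 368 days after October 9, 2034.
October has 31 days — 22 days to the end of October leaves 346.
November has 30 days (316 left).
December has 31 days (285 left).
January has 31 days (254 left).
February has 28 days (226 left).
March has 31 days (195 left).
April has 30 days (165 left).
May has 31 days (134 left).
June has 30 days (104 left).
July has 31 days (73 left).
August has 31 days (42 left).
September has 30 days (12 left).
12 days into October → October 12, 2035.

October 12, 2035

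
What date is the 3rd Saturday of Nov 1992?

Nov 21, 1992

Nov 1992 begins on a Sunday, so the first Saturday is Nov 7 (6 days later).
The 3rd Saturday is 2 weeks later: 7 + 14 = 21.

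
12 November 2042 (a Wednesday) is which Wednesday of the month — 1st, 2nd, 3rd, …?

Day 12 falls in week ⌈12/7⌉ of the month.
Days 1–7 hold the 1st Wednesday, 8–14 the 2nd, 15–21 the 3rd, 22–28 the 4th, 29–31 the 5th.
12 is in the range for the 2nd.

2nd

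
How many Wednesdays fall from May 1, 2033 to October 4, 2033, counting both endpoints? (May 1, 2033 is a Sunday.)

May 1, 2033 is a Sunday; the first Wednesday on or after it is May 4, 2033 (3 days later).
From May 4, 2033 to October 4, 2033: 27 + 30 + 31 + 31 + 30 + 4 = 153 days (rest of May, June, July, August, September, October).
153 ÷ 7 = 21 full weeks with remainder 6, so 21 more Wednesdays after the first → 22.

22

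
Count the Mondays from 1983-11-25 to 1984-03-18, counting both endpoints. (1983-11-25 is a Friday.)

1983-11-25 is a Friday; the first Monday on or after it is 1983-11-28 (3 days later).
From 1983-11-28 to 1984-03-18: 2 + 31 + 31 + 29 + 18 = 111 days (rest of November, December, January, February, March).
111 ÷ 7 = 15 full weeks with remainder 6, so 15 more Mondays after the first → 16.

16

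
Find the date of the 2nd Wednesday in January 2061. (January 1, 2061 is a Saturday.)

January 12, 2061

January 2061 begins on a Saturday, so the first Wednesday is January 5 (4 days later).
The 2nd Wednesday is 1 weeks later: 5 + 7 = 12.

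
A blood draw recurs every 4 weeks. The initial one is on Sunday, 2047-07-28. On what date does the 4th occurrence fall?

2047-10-20

The 4th occurrence is 3 intervals after the first: 3 × 28 = 84 days after 2047-07-28.
July has 31 days — 3 days to the end of July leaves 81.
August has 31 days (50 left).
September has 30 days (20 left).
20 days into October → 2047-10-20.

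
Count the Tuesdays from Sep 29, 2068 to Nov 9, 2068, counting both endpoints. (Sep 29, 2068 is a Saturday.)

Sep 29, 2068 is a Saturday; the first Tuesday on or after it is Oct 2, 2068 (3 days later).
From Oct 2, 2068 to Nov 9, 2068: 29 + 9 = 38 days (rest of Oct, Nov).
38 ÷ 7 = 5 full weeks with remainder 3, so 5 more Tuesdays after the first → 6.

6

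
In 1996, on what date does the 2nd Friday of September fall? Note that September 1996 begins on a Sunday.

September 1996 begins on a Sunday, so the first Friday is September 6 (5 days later).
The 2nd Friday is 1 weeks later: 6 + 7 = 13.

13 September 1996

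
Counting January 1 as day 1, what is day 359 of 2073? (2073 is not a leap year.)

Dec 25, 2073

Jan has 31 days (359 − 31 = 328 remain).
Feb has 28 days (328 − 28 = 300 remain).
Mar has 31 days (300 − 31 = 269 remain).
Apr has 30 days (269 − 30 = 239 remain).
May has 31 days (239 − 31 = 208 remain).
Jun has 30 days (208 − 30 = 178 remain).
Jul has 31 days (178 − 31 = 147 remain).
Aug has 31 days (147 − 31 = 116 remain).
Sep has 30 days (116 − 30 = 86 remain).
Oct has 31 days (86 − 31 = 55 remain).
Nov has 30 days (55 − 30 = 25 remain).
25 into Dec → Dec 25.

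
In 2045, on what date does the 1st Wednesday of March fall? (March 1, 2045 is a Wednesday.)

March 2045 begins on a Wednesday, so the first Wednesday is March 1.

1 March 2045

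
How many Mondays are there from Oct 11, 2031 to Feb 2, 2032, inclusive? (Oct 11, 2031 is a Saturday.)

Oct 11, 2031 is a Saturday; the first Monday on or after it is Oct 13, 2031 (2 days later).
From Oct 13, 2031 to Feb 2, 2032: 18 + 30 + 31 + 31 + 2 = 112 days (rest of Oct, Nov, Dec, Jan, Feb).
112 ÷ 7 = 16 full weeks with remainder 0, so 16 more Mondays after the first → 17.

17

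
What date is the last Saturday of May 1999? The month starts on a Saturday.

May 1999 begins on a Saturday, so the first Saturday is May 1.
May 1999 has 31 days. Adding weeks: 1, 8, 15, 22, 29 — the last one ≤ 31 is the 29th.

May 29, 1999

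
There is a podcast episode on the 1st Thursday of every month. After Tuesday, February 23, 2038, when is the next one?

February 2038 starts on a Monday, so its 1st Thursday is February 4, 2038 (3 days in).
That is not after February 23, 2038, so look at March 2038.
March 2038 starts on a Monday, so its 1st Thursday is March 4, 2038 (3 days in).

March 4, 2038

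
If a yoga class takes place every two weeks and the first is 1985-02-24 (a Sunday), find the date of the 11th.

The 11th occurrence is 10 intervals after the first: 10 × 14 = 140 days after 1985-02-24.
February has 28 days — 4 days to the end of February leaves 136.
March has 31 days (105 left).
April has 30 days (75 left).
May has 31 days (44 left).
June has 30 days (14 left).
14 days into July → 1985-07-14.

1985-07-14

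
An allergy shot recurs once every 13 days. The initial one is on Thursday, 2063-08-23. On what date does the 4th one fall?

2063-10-01

The 4th occurrence is 3 intervals after the first: 3 × 13 = 39 days after 2063-08-23.
August has 31 days — 8 days to the end of August leaves 31.
September has 30 days (1 left).
1 day into October → 2063-10-01.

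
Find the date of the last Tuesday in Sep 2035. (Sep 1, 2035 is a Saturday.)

Sep 25, 2035

Sep 2035 begins on a Saturday, so the first Tuesday is Sep 4 (3 days later).
Sep 2035 has 30 days. Adding weeks: 4, 11, 18, 25 — the last one ≤ 30 is the 25th.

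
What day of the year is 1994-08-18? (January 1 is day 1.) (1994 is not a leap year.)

230

Days in months before August: 31 + 28 + 31 + 30 + 31 + 30 + 31 = 212.
Plus 18 days into August → day 230.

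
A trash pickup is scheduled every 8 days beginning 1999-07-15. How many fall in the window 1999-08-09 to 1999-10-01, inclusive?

Occurrences land 8·i days after 1999-07-15 for i = 0, 1, 2, …
1999-08-09 is 25 days after the start; 25 ÷ 8 = 3 remainder 1; since the remainder is 1, round up to i = 4. First occurrence in the window: #5 on 1999-08-16 (4×8 = 32 days in).
1999-10-01 is 78 days after the start; 78 ÷ 8 = 9 remainder 6. Last occurrence in the window: #10 on 1999-09-25.
Occurrences #5 through #10: 6 in total.

6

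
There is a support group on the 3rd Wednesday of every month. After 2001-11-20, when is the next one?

November 2001 starts on a Thursday; its first Wednesday is the 7th, so the 3rd Wednesday is the 21st — 2001-11-21.
2001-11-21 is after 2001-11-20, so that is the next one.

2001-11-21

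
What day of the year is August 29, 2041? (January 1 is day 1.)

Days in months before August: 31 + 28 + 31 + 30 + 31 + 30 + 31 = 212.
Plus 29 days into August → day 241.

241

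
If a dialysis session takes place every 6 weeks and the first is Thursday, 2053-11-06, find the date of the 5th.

The 5th occurrence is 4 intervals after the first: 4 × 42 = 168 days after 2053-11-06.
November has 30 days — 24 days to the end of November leaves 144.
December has 31 days (113 left).
January has 31 days (82 left).
February has 28 days (54 left).
March has 31 days (23 left).
23 days into April → 2054-04-23.

2054-04-23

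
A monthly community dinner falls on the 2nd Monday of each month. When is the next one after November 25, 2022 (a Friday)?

November 2022 starts on a Tuesday; its first Monday is the 7th, so the 2nd Monday is the 14th — November 14, 2022.
That is not after November 25, 2022, so look at December 2022.
December 2022 starts on a Thursday; its first Monday is the 5th, so the 2nd Monday is the 12th — December 12, 2022.

December 12, 2022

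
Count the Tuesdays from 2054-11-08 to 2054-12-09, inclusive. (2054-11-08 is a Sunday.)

2054-11-08 is a Sunday; the first Tuesday on or after it is 2054-11-10 (2 days later).
From 2054-11-10 to 2054-12-09: 20 + 9 = 29 days (rest of November, December).
29 ÷ 7 = 4 full weeks with remainder 1, so 4 more Tuesdays after the first → 5.

5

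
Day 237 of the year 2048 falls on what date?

January has 31 days (237 − 31 = 206 remain).
February has 29 days (206 − 29 = 177 remain).
March has 31 days (177 − 31 = 146 remain).
April has 30 days (146 − 30 = 116 remain).
May has 31 days (116 − 31 = 85 remain).
June has 30 days (85 − 30 = 55 remain).
July has 31 days (55 − 31 = 24 remain).
24 into August → August 24.

24 August 2048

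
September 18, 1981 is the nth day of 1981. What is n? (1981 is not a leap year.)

Days in months before September: 31 + 28 + 31 + 30 + 31 + 30 + 31 + 31 = 243.
Plus 18 days into September → day 261.

261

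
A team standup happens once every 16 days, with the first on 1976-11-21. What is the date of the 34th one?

The 34th occurrence is 33 intervals after the first: 33 × 16 = 528 days after 1976-11-21.
November has 30 days — 9 days to the end of November leaves 519.
From end of November to end of 1976 is 31 days (488 left).
1977 has 365 days (123 left).
January has 31 days (92 left).
February has 28 days (64 left).
March has 31 days (33 left).
April has 30 days (3 left).
3 days into May → 1978-05-03.

1978-05-03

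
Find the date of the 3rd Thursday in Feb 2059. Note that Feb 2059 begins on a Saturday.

Feb 20, 2059

Feb 2059 begins on a Saturday, so the first Thursday is Feb 6 (5 days later).
The 3rd Thursday is 2 weeks later: 6 + 14 = 20.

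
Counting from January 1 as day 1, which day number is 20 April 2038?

110

Days in months before April: 31 + 28 + 31 = 90.
Plus 20 days into April → day 110.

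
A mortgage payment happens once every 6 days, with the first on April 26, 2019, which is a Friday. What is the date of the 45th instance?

The 45th occurrence is 44 intervals after the first: 44 × 6 = 264 days after April 26, 2019.
April has 30 days — 4 days to the end of April leaves 260.
May has 31 days (229 left).
June has 30 days (199 left).
July has 31 days (168 left).
August has 31 days (137 left).
September has 30 days (107 left).
October has 31 days (76 left).
November has 30 days (46 left).
December has 31 days (15 left).
15 days into January → January 15, 2020.

January 15, 2020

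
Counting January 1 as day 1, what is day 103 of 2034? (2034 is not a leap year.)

Jan has 31 days (103 − 31 = 72 remain).
Feb has 28 days (72 − 28 = 44 remain).
Mar has 31 days (44 − 31 = 13 remain).
13 into Apr → Apr 13.

Apr 13, 2034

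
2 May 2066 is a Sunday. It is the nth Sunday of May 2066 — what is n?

1st

Day 2 falls in week ⌈2/7⌉ of the month.
Days 1–7 hold the 1st Sunday, 8–14 the 2nd, 15–21 the 3rd, 22–28 the 4th, 29–31 the 5th.
2 is in the range for the 1st.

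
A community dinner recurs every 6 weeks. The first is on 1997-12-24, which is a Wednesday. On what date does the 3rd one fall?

The 3rd occurrence is 2 intervals after the first: 2 × 42 = 84 days after 1997-12-24.
December has 31 days — 7 days to the end of December leaves 77.
January has 31 days (46 left).
February has 28 days (18 left).
18 days into March → 1998-03-18.

1998-03-18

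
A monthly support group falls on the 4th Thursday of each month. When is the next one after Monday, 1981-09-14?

1981-09-24

September 1981 starts on a Tuesday; its first Thursday is the 3rd, so the 4th Thursday is the 24th — 1981-09-24.
1981-09-24 is after 1981-09-14, so that is the next one.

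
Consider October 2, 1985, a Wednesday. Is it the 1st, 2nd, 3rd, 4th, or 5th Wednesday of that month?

Day 2 falls in week ⌈2/7⌉ of the month.
Days 1–7 hold the 1st Wednesday, 8–14 the 2nd, 15–21 the 3rd, 22–28 the 4th, 29–31 the 5th.
2 is in the range for the 1st.

1st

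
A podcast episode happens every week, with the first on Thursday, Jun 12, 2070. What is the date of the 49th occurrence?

May 14, 2071

The 49th occurrence is 48 intervals after the first: 48 × 7 = 336 days after Jun 12, 2070.
Jun has 30 days — 18 days to the end of Jun leaves 318.
Jul has 31 days (287 left).
Aug has 31 days (256 left).
Sep has 30 days (226 left).
Oct has 31 days (195 left).
Nov has 30 days (165 left).
Dec has 31 days (134 left).
Jan has 31 days (103 left).
Feb has 28 days (75 left).
Mar has 31 days (44 left).
Apr has 30 days (14 left).
14 days into May → May 14, 2071.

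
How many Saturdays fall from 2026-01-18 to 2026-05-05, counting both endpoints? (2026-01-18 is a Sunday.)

15

2026-01-18 is a Sunday; the first Saturday on or after it is 2026-01-24 (6 days later).
From 2026-01-24 to 2026-05-05: 7 + 28 + 31 + 30 + 5 = 101 days (rest of January, February, March, April, May).
101 ÷ 7 = 14 full weeks with remainder 3, so 14 more Saturdays after the first → 15.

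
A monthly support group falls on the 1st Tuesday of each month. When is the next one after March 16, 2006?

April 4, 2006

March 2006 starts on a Wednesday, so its 1st Tuesday is March 7, 2006 (6 days in).
That is not after March 16, 2006, so look at April 2006.
April 2006 starts on a Saturday, so its 1st Tuesday is April 4, 2006 (3 days in).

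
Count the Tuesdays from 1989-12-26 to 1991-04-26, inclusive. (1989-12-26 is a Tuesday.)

70

1989-12-26 is a Tuesday; the first Tuesday on or after it is 1989-12-26.
From 1989-12-26 to 1991-04-26: 5 + 365 + 116 = 486 days (rest of 1989, 1990, to 1991-04-26 in 1991).
486 ÷ 7 = 69 full weeks with remainder 3, so 69 more Tuesdays after the first → 70.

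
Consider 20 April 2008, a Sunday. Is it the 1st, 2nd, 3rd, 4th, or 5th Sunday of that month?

Day 20 falls in week ⌈20/7⌉ of the month.
Days 1–7 hold the 1st Sunday, 8–14 the 2nd, 15–21 the 3rd, 22–28 the 4th, 29–31 the 5th.
20 is in the range for the 3rd.

3rd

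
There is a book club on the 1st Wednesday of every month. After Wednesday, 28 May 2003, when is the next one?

4 June 2003

May 2003 starts on a Thursday, so its 1st Wednesday is 7 May 2003 (6 days in).
That is not after 28 May 2003, so look at June 2003.
June 2003 starts on a Sunday, so its 1st Wednesday is 4 June 2003 (3 days in).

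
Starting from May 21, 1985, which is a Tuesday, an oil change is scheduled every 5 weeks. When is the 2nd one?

June 25, 1985

The 2nd occurrence is 1 interval after the first: 1 × 35 = 35 days after May 21, 1985.
May has 31 days — 10 days to the end of May leaves 25.
25 days into June → June 25, 1985.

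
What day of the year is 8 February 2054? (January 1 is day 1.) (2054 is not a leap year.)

Days in months before February: 31 = 31.
Plus 8 days into February → day 39.

39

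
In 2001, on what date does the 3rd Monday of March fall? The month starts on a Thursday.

19 March 2001

March 2001 begins on a Thursday, so the first Monday is March 5 (4 days later).
The 3rd Monday is 2 weeks later: 5 + 14 = 19.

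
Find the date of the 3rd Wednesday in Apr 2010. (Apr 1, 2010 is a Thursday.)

Apr 2010 begins on a Thursday, so the first Wednesday is Apr 7 (6 days later).
The 3rd Wednesday is 2 weeks later: 7 + 14 = 21.

Apr 21, 2010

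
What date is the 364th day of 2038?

December 30, 2038

January has 31 days (364 − 31 = 333 remain).
February has 28 days (333 − 28 = 305 remain).
March has 31 days (305 − 31 = 274 remain).
April has 30 days (274 − 30 = 244 remain).
May has 31 days (244 − 31 = 213 remain).
June has 30 days (213 − 30 = 183 remain).
July has 31 days (183 − 31 = 152 remain).
August has 31 days (152 − 31 = 121 remain).
September has 30 days (121 − 30 = 91 remain).
October has 31 days (91 − 31 = 60 remain).
November has 30 days (60 − 30 = 30 remain).
30 into December → December 30.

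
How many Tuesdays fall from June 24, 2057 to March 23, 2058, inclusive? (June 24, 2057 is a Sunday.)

June 24, 2057 is a Sunday; the first Tuesday on or after it is June 26, 2057 (2 days later).
From June 26, 2057 to March 23, 2058: 4 + 31 + 31 + 30 + 31 + 30 + 31 + 31 + 28 + 23 = 270 days (rest of June, July, August, September, October, November, December, January, February, March).
270 ÷ 7 = 38 full weeks with remainder 4, so 38 more Tuesdays after the first → 39.

39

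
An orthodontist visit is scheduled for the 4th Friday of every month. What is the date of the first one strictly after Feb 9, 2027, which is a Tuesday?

Feb 2027 starts on a Monday; its first Friday is the 5th, so the 4th Friday is the 26th — Feb 26, 2027.
Feb 26, 2027 is after Feb 9, 2027, so that is the next one.

Feb 26, 2027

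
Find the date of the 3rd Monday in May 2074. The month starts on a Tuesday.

May 2074 begins on a Tuesday, so the first Monday is May 7 (6 days later).
The 3rd Monday is 2 weeks later: 7 + 14 = 21.

21 May 2074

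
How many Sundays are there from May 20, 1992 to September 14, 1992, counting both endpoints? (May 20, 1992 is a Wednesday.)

May 20, 1992 is a Wednesday; the first Sunday on or after it is May 24, 1992 (4 days later).
From May 24, 1992 to September 14, 1992: 7 + 30 + 31 + 31 + 14 = 113 days (rest of May, June, July, August, September).
113 ÷ 7 = 16 full weeks with remainder 1, so 16 more Sundays after the first → 17.

17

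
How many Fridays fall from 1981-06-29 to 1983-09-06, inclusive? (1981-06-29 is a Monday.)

114

1981-06-29 is a Monday; the first Friday on or after it is 1981-07-03 (4 days later).
From 1981-07-03 to 1983-09-06: 181 + 365 + 249 = 795 days (rest of 1981, 1982, to 1983-09-06 in 1983).
795 ÷ 7 = 113 full weeks with remainder 4, so 113 more Fridays after the first → 114.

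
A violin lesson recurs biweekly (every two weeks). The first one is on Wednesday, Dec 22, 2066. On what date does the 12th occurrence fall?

May 25, 2067

The 12th occurrence is 11 intervals after the first: 11 × 14 = 154 days after Dec 22, 2066.
Dec has 31 days — 9 days to the end of Dec leaves 145.
Jan has 31 days (114 left).
Feb has 28 days (86 left).
Mar has 31 days (55 left).
Apr has 30 days (25 left).
25 days into May → May 25, 2067.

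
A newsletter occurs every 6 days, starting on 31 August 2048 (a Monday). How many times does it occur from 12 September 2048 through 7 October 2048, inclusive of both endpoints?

Occurrences land 6·i days after 31 August 2048 for i = 0, 1, 2, …
12 September 2048 is 12 days after the start; 12 ÷ 6 = 2 remainder 0. First occurrence in the window: #3 on 12 September 2048 (2×6 = 12 days in).
7 October 2048 is 37 days after the start; 37 ÷ 6 = 6 remainder 1. Last occurrence in the window: #7 on 6 October 2048.
Occurrences #3 through #7: 5 in total.

5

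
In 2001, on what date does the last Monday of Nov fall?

Nov 26, 2001

Nov 2001 begins on a Thursday, so the first Monday is Nov 5 (4 days later).
Nov 2001 has 30 days. Adding weeks: 5, 12, 19, 26 — the last one ≤ 30 is the 26th.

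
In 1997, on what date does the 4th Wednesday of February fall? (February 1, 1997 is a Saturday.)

February 26, 1997

February 1997 begins on a Saturday, so the first Wednesday is February 5 (4 days later).
The 4th Wednesday is 3 weeks later: 5 + 21 = 26.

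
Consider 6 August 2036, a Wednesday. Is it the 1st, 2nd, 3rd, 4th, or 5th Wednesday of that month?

Day 6 falls in week ⌈6/7⌉ of the month.
Days 1–7 hold the 1st Wednesday, 8–14 the 2nd, 15–21 the 3rd, 22–28 the 4th, 29–31 the 5th.
6 is in the range for the 1st.

1st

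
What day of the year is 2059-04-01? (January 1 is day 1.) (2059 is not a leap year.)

91

Days in months before April: 31 + 28 + 31 = 90.
Plus 1 day into April → day 91.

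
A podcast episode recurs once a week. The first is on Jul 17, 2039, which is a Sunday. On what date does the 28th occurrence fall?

Jan 22, 2040

The 28th occurrence is 27 intervals after the first: 27 × 7 = 189 days after Jul 17, 2039.
Jul has 31 days — 14 days to the end of Jul leaves 175.
Aug has 31 days (144 left).
Sep has 30 days (114 left).
Oct has 31 days (83 left).
Nov has 30 days (53 left).
Dec has 31 days (22 left).
22 days into Jan → Jan 22, 2040.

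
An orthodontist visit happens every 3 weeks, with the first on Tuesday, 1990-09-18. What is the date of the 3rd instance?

1990-10-30

The 3rd occurrence is 2 intervals after the first: 2 × 21 = 42 days after 1990-09-18.
September has 30 days — 12 days to the end of September leaves 30.
30 days into October → 1990-10-30.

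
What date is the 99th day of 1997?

Apr 9, 1997

Jan has 31 days (99 − 31 = 68 remain).
Feb has 28 days (68 − 28 = 40 remain).
Mar has 31 days (40 − 31 = 9 remain).
9 into Apr → Apr 9.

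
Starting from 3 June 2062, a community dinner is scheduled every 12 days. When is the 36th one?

28 July 2063

The 36th occurrence is 35 intervals after the first: 35 × 12 = 420 days after 3 June 2062.
June has 30 days — 27 days to the end of June leaves 393.
July has 31 days (362 left).
August has 31 days (331 left).
September has 30 days (301 left).
October has 31 days (270 left).
November has 30 days (240 left).
December has 31 days (209 left).
January has 31 days (178 left).
February has 28 days (150 left).
March has 31 days (119 left).
April has 30 days (89 left).
May has 31 days (58 left).
June has 30 days (28 left).
28 days into July → 28 July 2063.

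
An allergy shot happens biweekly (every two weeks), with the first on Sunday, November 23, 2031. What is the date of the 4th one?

January 4, 2032

The 4th occurrence is 3 intervals after the first: 3 × 14 = 42 days after November 23, 2031.
November has 30 days — 7 days to the end of November leaves 35.
December has 31 days (4 left).
4 days into January → January 4, 2032.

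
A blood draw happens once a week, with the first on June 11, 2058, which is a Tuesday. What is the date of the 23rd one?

November 12, 2058

The 23rd occurrence is 22 intervals after the first: 22 × 7 = 154 days after June 11, 2058.
June has 30 days — 19 days to the end of June leaves 135.
July has 31 days (104 left).
August has 31 days (73 left).
September has 30 days (43 left).
October has 31 days (12 left).
12 days into November → November 12, 2058.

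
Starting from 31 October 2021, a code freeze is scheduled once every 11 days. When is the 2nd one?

The 2nd occurrence is 1 interval after the first: 1 × 11 = 11 days after 31 October 2021.
October has 31 days — 0 days to the end of October leaves 11.
11 days into November → 11 November 2021.

11 November 2021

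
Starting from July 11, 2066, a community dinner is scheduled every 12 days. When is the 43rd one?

November 27, 2067

The 43rd occurrence is 42 intervals after the first: 42 × 12 = 504 days after July 11, 2066.
July has 31 days — 20 days to the end of July leaves 484.
From end of July to end of 2066 is 153 days (331 left).
January has 31 days (300 left).
February has 28 days (272 left).
March has 31 days (241 left).
April has 30 days (211 left).
May has 31 days (180 left).
June has 30 days (150 left).
July has 31 days (119 left).
August has 31 days (88 left).
September has 30 days (58 left).
October has 31 days (27 left).
27 days into November → November 27, 2067.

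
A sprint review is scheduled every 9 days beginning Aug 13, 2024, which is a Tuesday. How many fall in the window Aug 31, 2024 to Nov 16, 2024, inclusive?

9

Occurrences land 9·i days after Aug 13, 2024 for i = 0, 1, 2, …
Aug 31, 2024 is 18 days after the start; 18 ÷ 9 = 2 remainder 0. First occurrence in the window: #3 on Aug 31, 2024 (2×9 = 18 days in).
Nov 16, 2024 is 95 days after the start; 95 ÷ 9 = 10 remainder 5. Last occurrence in the window: #11 on Nov 11, 2024.
Occurrences #3 through #11: 9 in total.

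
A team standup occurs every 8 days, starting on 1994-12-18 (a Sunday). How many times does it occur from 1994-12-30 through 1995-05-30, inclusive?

Occurrences land 8·i days after 1994-12-18 for i = 0, 1, 2, …
1994-12-30 is 12 days after the start; 12 ÷ 8 = 1 remainder 4; since the remainder is 4, round up to i = 2. First occurrence in the window: #3 on 1995-01-03 (2×8 = 16 days in).
1995-05-30 is 163 days after the start; 163 ÷ 8 = 20 remainder 3. Last occurrence in the window: #21 on 1995-05-27.
Occurrences #3 through #21: 19 in total.

19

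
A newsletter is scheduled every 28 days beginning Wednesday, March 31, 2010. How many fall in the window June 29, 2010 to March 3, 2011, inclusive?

9

Occurrences land 28·i days after March 31, 2010 for i = 0, 1, 2, …
June 29, 2010 is 90 days after the start; 90 ÷ 28 = 3 remainder 6; since the remainder is 6, round up to i = 4. First occurrence in the window: #5 on July 21, 2010 (4×28 = 112 days in).
March 3, 2011 is 337 days after the start; 337 ÷ 28 = 12 remainder 1. Last occurrence in the window: #13 on March 2, 2011.
Occurrences #5 through #13: 9 in total.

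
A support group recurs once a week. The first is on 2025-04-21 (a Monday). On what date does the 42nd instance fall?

The 42nd occurrence is 41 intervals after the first: 41 × 7 = 287 days after 2025-04-21.
April has 30 days — 9 days to the end of April leaves 278.
May has 31 days (247 left).
June has 30 days (217 left).
July has 31 days (186 left).
August has 31 days (155 left).
September has 30 days (125 left).
October has 31 days (94 left).
November has 30 days (64 left).
December has 31 days (33 left).
January has 31 days (2 left).
2 days into February → 2026-02-02.

2026-02-02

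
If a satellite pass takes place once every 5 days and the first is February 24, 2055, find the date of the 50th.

The 50th occurrence is 49 intervals after the first: 49 × 5 = 245 days after February 24, 2055.
February has 28 days — 4 days to the end of February leaves 241.
March has 31 days (210 left).
April has 30 days (180 left).
May has 31 days (149 left).
June has 30 days (119 left).
July has 31 days (88 left).
August has 31 days (57 left).
September has 30 days (27 left).
27 days into October → October 27, 2055.

October 27, 2055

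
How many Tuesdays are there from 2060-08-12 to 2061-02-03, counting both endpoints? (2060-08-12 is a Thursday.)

2060-08-12 is a Thursday; the first Tuesday on or after it is 2060-08-17 (5 days later).
From 2060-08-17 to 2061-02-03: 14 + 30 + 31 + 30 + 31 + 31 + 3 = 170 days (rest of August, September, October, November, December, January, February).
170 ÷ 7 = 24 full weeks with remainder 2, so 24 more Tuesdays after the first → 25.

25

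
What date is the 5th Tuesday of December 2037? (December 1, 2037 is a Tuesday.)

December 2037 begins on a Tuesday, so the first Tuesday is December 1.
The 5th Tuesday is 4 weeks later: 1 + 28 = 29.

29 December 2037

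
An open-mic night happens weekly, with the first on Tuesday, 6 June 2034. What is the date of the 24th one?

The 24th occurrence is 23 intervals after the first: 23 × 7 = 161 days after 6 June 2034.
June has 30 days — 24 days to the end of June leaves 137.
July has 31 days (106 left).
August has 31 days (75 left).
September has 30 days (45 left).
October has 31 days (14 left).
14 days into November → 14 November 2034.

14 November 2034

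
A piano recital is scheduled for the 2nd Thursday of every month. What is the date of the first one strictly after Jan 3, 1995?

Jan 12, 1995

Jan 1995 starts on a Sunday; its first Thursday is the 5th, so the 2nd Thursday is the 12th — Jan 12, 1995.
Jan 12, 1995 is after Jan 3, 1995, so that is the next one.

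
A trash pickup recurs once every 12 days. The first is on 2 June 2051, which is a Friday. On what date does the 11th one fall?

The 11th occurrence is 10 intervals after the first: 10 × 12 = 120 days after 2 June 2051.
June has 30 days — 28 days to the end of June leaves 92.
July has 31 days (61 left).
August has 31 days (30 left).
30 days into September → 30 September 2051.

30 September 2051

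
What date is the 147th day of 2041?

Jan has 31 days (147 − 31 = 116 remain).
Feb has 28 days (116 − 28 = 88 remain).
Mar has 31 days (88 − 31 = 57 remain).
Apr has 30 days (57 − 30 = 27 remain).
27 into May → May 27.

May 27, 2041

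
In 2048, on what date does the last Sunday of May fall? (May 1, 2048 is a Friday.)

May 2048 begins on a Friday, so the first Sunday is May 3 (2 days later).
May 2048 has 31 days. Adding weeks: 3, 10, 17, 24, 31 — the last one ≤ 31 is the 31st.

2048-05-31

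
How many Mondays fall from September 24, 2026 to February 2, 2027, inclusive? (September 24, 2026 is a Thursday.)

19

September 24, 2026 is a Thursday; the first Monday on or after it is September 28, 2026 (4 days later).
From September 28, 2026 to February 2, 2027: 2 + 31 + 30 + 31 + 31 + 2 = 127 days (rest of September, October, November, December, January, February).
127 ÷ 7 = 18 full weeks with remainder 1, so 18 more Mondays after the first → 19.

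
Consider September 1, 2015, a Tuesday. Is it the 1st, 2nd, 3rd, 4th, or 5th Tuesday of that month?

1st

Day 1 falls in week ⌈1/7⌉ of the month.
Days 1–7 hold the 1st Tuesday, 8–14 the 2nd, 15–21 the 3rd, 22–28 the 4th, 29–31 the 5th.
1 is in the range for the 1st.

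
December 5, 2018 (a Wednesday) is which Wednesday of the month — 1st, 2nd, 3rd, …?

Day 5 falls in week ⌈5/7⌉ of the month.
Days 1–7 hold the 1st Wednesday, 8–14 the 2nd, 15–21 the 3rd, 22–28 the 4th, 29–31 the 5th.
5 is in the range for the 1st.

1st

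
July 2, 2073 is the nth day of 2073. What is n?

Days in months before July: 31 + 28 + 31 + 30 + 31 + 30 = 181.
Plus 2 days into July → day 183.

183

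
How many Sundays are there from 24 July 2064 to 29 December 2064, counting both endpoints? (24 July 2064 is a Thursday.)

23

24 July 2064 is a Thursday; the first Sunday on or after it is 27 July 2064 (3 days later).
From 27 July 2064 to 29 December 2064: 4 + 31 + 30 + 31 + 30 + 29 = 155 days (rest of July, August, September, October, November, December).
155 ÷ 7 = 22 full weeks with remainder 1, so 22 more Sundays after the first → 23.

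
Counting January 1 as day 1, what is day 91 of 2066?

1 April 2066

January has 31 days (91 − 31 = 60 remain).
February has 28 days (60 − 28 = 32 remain).
March has 31 days (32 − 31 = 1 remain).
1 into April → April 1.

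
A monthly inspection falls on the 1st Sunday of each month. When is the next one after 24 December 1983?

1 January 1984

December 1983 starts on a Thursday, so its 1st Sunday is 4 December 1983 (3 days in).
That is not after 24 December 1983, so look at January 1984.
January 1984 starts on a Sunday, so its 1st Sunday is 1 January 1984.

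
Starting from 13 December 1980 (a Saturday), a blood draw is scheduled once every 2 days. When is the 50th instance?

The 50th occurrence is 49 intervals after the first: 49 × 2 = 98 days after 13 December 1980.
December has 31 days — 18 days to the end of December leaves 80.
January has 31 days (49 left).
February has 28 days (21 left).
21 days into March → 21 March 1981.

21 March 1981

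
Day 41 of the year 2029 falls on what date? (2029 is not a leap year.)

February 10, 2029

January has 31 days (41 − 31 = 10 remain).
10 into February → February 10.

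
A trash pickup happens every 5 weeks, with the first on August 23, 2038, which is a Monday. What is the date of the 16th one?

The 16th occurrence is 15 intervals after the first: 15 × 35 = 525 days after August 23, 2038.
August has 31 days — 8 days to the end of August leaves 517.
From end of August to end of 2038 is 122 days (395 left).
2039 has 365 days (30 left).
30 days into January → January 30, 2040.

January 30, 2040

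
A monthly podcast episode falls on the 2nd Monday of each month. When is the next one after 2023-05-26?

2023-06-12

May 2023 starts on a Monday; its first Monday is the 1st, so the 2nd Monday is the 8th — 2023-05-08.
That is not after 2023-05-26, so look at June 2023.
June 2023 starts on a Thursday; its first Monday is the 5th, so the 2nd Monday is the 12th — 2023-06-12.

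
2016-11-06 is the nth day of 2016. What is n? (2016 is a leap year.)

311

Days in months before November: 31 + 29 + 31 + 30 + 31 + 30 + 31 + 31 + 30 + 31 = 305.
Plus 6 days into November → day 311.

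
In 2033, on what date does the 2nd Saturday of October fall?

October 8, 2033

The first Saturday of October 2033 is October 1.
The 2nd Saturday is 1 weeks later: 1 + 7 = 8.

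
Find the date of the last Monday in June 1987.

29 June 1987

The first Monday of June 1987 is June 1.
June 1987 has 30 days. Adding weeks: 1, 8, 15, 22, 29 — the last one ≤ 30 is the 29th.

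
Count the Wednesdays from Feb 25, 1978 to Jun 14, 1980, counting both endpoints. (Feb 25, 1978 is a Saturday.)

Feb 25, 1978 is a Saturday; the first Wednesday on or after it is Mar 1, 1978 (4 days later).
From Mar 1, 1978 to Jun 14, 1980: 305 + 365 + 166 = 836 days (rest of 1978, 1979, to Jun 14, 1980 in 1980).
836 ÷ 7 = 119 full weeks with remainder 3, so 119 more Wednesdays after the first → 120.

120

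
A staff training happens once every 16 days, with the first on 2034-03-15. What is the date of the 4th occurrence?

2034-05-02

The 4th occurrence is 3 intervals after the first: 3 × 16 = 48 days after 2034-03-15.
March has 31 days — 16 days to the end of March leaves 32.
April has 30 days (2 left).
2 days into May → 2034-05-02.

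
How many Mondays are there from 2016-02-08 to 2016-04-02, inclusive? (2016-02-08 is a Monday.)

8

2016-02-08 is a Monday; the first Monday on or after it is 2016-02-08.
From 2016-02-08 to 2016-04-02: 21 + 31 + 2 = 54 days (rest of February, March, April).
54 ÷ 7 = 7 full weeks with remainder 5, so 7 more Mondays after the first → 8.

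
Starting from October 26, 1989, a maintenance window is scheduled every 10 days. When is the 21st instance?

May 14, 1990

The 21st occurrence is 20 intervals after the first: 20 × 10 = 200 days after October 26, 1989.
October has 31 days — 5 days to the end of October leaves 195.
November has 30 days (165 left).
December has 31 days (134 left).
January has 31 days (103 left).
February has 28 days (75 left).
March has 31 days (44 left).
April has 30 days (14 left).
14 days into May → May 14, 1990.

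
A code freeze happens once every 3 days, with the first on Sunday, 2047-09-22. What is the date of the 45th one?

The 45th occurrence is 44 intervals after the first: 44 × 3 = 132 days after 2047-09-22.
September has 30 days — 8 days to the end of September leaves 124.
October has 31 days (93 left).
November has 30 days (63 left).
December has 31 days (32 left).
January has 31 days (1 left).
1 day into February → 2048-02-01.

2048-02-01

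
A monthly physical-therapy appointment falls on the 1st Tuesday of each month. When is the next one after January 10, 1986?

February 4, 1986

January 1986 starts on a Wednesday, so its 1st Tuesday is January 7, 1986 (6 days in).
That is not after January 10, 1986, so look at February 1986.
February 1986 starts on a Saturday, so its 1st Tuesday is February 4, 1986 (3 days in).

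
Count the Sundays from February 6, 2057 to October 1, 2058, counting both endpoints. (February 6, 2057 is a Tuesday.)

86

February 6, 2057 is a Tuesday; the first Sunday on or after it is February 11, 2057 (5 days later).
From February 11, 2057 to October 1, 2058: 323 + 274 = 597 days (rest of 2057, to October 1, 2058 in 2058).
597 ÷ 7 = 85 full weeks with remainder 2, so 85 more Sundays after the first → 86.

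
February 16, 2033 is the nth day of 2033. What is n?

47

Days in months before February: 31 = 31.
Plus 16 days into February → day 47.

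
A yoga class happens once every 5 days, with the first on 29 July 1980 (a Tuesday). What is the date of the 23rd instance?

16 November 1980

The 23rd occurrence is 22 intervals after the first: 22 × 5 = 110 days after 29 July 1980.
July has 31 days — 2 days to the end of July leaves 108.
August has 31 days (77 left).
September has 30 days (47 left).
October has 31 days (16 left).
16 days into November → 16 November 1980.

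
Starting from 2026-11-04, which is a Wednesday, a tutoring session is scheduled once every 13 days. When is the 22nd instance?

The 22nd occurrence is 21 intervals after the first: 21 × 13 = 273 days after 2026-11-04.
November has 30 days — 26 days to the end of November leaves 247.
December has 31 days (216 left).
January has 31 days (185 left).
February has 28 days (157 left).
March has 31 days (126 left).
April has 30 days (96 left).
May has 31 days (65 left).
June has 30 days (35 left).
July has 31 days (4 left).
4 days into August → 2027-08-04.

2027-08-04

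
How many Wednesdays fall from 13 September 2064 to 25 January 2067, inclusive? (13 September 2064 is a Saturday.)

13 September 2064 is a Saturday; the first Wednesday on or after it is 17 September 2064 (4 days later).
From 17 September 2064 to 25 January 2067: 105 + 365 + 365 + 25 = 860 days (rest of 2064, 2065, 2066, to 25 January 2067 in 2067).
860 ÷ 7 = 122 full weeks with remainder 6, so 122 more Wednesdays after the first → 123.

123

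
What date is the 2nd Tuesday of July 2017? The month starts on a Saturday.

11 July 2017

July 2017 begins on a Saturday, so the first Tuesday is July 4 (3 days later).
The 2nd Tuesday is 1 weeks later: 4 + 7 = 11.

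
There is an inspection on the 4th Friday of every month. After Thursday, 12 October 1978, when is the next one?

27 October 1978

October 1978 starts on a Sunday; its first Friday is the 6th, so the 4th Friday is the 27th — 27 October 1978.
27 October 1978 is after 12 October 1978, so that is the next one.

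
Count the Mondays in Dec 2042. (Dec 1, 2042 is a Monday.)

5

Dec 1, 2042 is a Monday; the first Monday on or after it is Dec 1, 2042.
From Dec 1, 2042 to Dec 31, 2042 is 31 − 1 = 30 days.
30 ÷ 7 = 4 full weeks with remainder 2, so 4 more Mondays after the first → 5.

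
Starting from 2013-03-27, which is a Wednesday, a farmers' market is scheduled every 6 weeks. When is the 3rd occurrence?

The 3rd occurrence is 2 intervals after the first: 2 × 42 = 84 days after 2013-03-27.
March has 31 days — 4 days to the end of March leaves 80.
April has 30 days (50 left).
May has 31 days (19 left).
19 days into June → 2013-06-19.

2013-06-19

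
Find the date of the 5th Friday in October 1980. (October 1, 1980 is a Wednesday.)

October 31, 1980

October 1980 begins on a Wednesday, so the first Friday is October 3 (2 days later).
The 5th Friday is 4 weeks later: 3 + 28 = 31.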